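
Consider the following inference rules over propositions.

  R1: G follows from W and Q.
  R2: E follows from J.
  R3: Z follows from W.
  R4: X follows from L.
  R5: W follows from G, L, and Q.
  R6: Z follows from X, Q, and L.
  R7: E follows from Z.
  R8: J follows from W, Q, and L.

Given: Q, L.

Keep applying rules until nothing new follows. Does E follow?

Yes

L holds, so X follows (R4).
X, Q, and L hold, so Z follows (R6).
Z holds, so E follows (R7).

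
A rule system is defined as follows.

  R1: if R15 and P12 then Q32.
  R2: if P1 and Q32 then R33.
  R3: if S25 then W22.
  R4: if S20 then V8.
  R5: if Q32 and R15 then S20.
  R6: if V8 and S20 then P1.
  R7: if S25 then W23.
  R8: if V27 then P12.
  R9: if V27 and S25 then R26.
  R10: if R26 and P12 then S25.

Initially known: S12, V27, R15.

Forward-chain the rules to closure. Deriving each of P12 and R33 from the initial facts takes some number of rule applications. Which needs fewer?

P12

P12: From V27, R8 gives P12. [1 rule application]
R33: V27 holds, so P12 follows (R8). R15 and P12 hold, so Q32 follows (R1). Q32 and R15 hold, so S20 follows (R5). From S20, R4 gives V8. V8 and S20 hold, so P1 follows (R6). P1 and Q32 hold, so R33 follows (R2). [6 rule applications]
P12 needs fewer.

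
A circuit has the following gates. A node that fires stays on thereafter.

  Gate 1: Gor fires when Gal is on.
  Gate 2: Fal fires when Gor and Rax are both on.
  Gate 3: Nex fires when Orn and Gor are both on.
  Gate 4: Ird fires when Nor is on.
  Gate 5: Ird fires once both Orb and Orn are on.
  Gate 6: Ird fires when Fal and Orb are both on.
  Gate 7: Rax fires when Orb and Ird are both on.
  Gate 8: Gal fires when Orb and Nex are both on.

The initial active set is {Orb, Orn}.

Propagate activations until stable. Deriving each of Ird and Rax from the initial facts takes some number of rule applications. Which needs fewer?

Ird

Ird: Orb and Orn are on, so Ird fires (Gate 5). [1 rule application]
Rax: Gate 5: Orb and Orn on → Ird on. Gate 7: Orb and Ird on → Rax on. [2 rule applications]
Ird needs fewer.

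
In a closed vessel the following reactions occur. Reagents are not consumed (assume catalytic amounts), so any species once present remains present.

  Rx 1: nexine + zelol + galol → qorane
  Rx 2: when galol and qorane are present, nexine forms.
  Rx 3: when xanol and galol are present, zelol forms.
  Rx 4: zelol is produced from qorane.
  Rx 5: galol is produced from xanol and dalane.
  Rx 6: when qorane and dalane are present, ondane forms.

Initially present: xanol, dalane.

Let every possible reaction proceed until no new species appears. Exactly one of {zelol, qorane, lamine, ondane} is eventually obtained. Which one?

xanol and dalane present → galol forms (Rx 5).
xanol and galol present → zelol forms (Rx 3).
ondane would need qorane and dalane (Rx 6), but qorane never forms. No rule produces lamine, and it is not given. qorane would need nexine, zelol, and galol (Rx 1), but nexine never forms.

zelol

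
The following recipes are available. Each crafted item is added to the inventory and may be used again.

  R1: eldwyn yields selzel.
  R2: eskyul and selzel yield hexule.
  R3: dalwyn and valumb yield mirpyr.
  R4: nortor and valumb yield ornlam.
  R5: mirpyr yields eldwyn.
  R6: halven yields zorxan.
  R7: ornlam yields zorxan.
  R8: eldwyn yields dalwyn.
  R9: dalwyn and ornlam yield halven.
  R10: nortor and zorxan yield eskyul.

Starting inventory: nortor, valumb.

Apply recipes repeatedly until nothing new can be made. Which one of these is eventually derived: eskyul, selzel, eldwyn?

eskyul

nortor and valumb → ornlam (R4).
ornlam → zorxan (R7).
nortor and zorxan → eskyul (R10).
selzel would need eldwyn (R1), but eldwyn is never obtained. eldwyn would need mirpyr (R5), but mirpyr is never obtained.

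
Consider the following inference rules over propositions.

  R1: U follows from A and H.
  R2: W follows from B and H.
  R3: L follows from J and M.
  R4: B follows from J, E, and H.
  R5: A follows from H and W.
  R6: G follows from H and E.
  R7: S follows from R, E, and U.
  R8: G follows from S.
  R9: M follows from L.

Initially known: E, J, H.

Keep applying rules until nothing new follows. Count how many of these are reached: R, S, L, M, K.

0

No rule produces R, and it is not given.
S would need R, E, and U (R7), but R is never established.
L would need J and M (R3), but M is never established.
M would need L (R9), but L is never established.
No rule produces K, and it is not given.
None of the 5 are reached.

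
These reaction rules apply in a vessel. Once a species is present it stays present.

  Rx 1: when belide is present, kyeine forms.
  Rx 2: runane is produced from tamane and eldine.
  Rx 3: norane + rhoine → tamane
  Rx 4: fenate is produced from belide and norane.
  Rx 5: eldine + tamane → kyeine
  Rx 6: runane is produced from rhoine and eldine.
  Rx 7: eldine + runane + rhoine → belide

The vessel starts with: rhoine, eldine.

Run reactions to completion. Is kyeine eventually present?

rhoine and eldine present → runane forms (Rx 6).
eldine, runane, and rhoine present → belide forms (Rx 7).
belide present → kyeine forms (Rx 1).

Yes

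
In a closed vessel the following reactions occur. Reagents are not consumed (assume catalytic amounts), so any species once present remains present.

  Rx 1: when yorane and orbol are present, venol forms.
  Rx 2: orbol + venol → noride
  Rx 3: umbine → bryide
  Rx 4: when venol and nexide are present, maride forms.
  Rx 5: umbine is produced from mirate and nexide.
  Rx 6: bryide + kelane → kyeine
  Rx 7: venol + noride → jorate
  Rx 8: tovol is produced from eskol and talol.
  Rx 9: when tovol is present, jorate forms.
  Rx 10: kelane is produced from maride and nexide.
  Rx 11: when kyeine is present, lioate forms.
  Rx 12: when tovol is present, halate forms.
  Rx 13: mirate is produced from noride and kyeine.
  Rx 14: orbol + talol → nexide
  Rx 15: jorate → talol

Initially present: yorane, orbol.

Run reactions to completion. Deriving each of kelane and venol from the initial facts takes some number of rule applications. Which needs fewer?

venol

venol: yorane and orbol present → venol forms (Rx 1). [1 rule application]
kelane: yorane and orbol present → venol forms (Rx 1). orbol and venol present → noride forms (Rx 2). venol and noride present → jorate forms (Rx 7). jorate present → talol forms (Rx 15). orbol and talol present → nexide forms (Rx 14). venol and nexide present → maride forms (Rx 4). maride and nexide present → kelane forms (Rx 10). [7 rule applications]
venol needs fewer.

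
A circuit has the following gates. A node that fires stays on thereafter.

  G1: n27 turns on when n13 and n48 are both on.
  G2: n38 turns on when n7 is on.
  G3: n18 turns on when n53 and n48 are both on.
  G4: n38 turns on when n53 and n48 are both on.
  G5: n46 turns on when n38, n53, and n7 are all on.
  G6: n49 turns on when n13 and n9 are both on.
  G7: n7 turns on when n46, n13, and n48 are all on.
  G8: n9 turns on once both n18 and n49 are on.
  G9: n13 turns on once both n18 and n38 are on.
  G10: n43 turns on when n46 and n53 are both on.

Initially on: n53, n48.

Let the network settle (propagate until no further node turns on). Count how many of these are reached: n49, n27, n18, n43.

2

G4: n53 and n48 on → n38 on.
n53 and n48 are on, so n18 turns on (G3).
n18 and n38 are on, so n13 turns on (G9).
G1: n13 and n48 on → n27 on.
n49 would need n13 and n9 (G6), but n9 never turns on.
n27: reached.
n18: reached.
n43 would need n46 and n53 (G10), but n46 never turns on.
Reached: n27 and n18 — 2 of the 4.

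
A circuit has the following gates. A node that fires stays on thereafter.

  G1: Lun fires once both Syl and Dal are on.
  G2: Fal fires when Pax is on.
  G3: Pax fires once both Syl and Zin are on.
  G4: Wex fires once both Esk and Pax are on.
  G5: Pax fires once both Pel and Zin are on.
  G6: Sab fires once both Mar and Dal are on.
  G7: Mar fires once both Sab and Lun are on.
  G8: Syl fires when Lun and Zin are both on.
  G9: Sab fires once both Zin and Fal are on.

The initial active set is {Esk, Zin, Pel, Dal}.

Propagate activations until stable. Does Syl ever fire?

No

Syl would need Lun and Zin (G8), but Lun never turns on.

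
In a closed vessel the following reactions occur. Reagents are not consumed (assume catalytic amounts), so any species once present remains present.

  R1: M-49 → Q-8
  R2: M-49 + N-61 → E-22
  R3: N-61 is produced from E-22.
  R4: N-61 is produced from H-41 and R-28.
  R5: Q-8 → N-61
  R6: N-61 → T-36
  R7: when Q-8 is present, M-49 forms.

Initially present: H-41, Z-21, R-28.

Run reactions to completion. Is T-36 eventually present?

H-41 and R-28 present → N-61 forms (R4).
N-61 present → T-36 forms (R6).

Yes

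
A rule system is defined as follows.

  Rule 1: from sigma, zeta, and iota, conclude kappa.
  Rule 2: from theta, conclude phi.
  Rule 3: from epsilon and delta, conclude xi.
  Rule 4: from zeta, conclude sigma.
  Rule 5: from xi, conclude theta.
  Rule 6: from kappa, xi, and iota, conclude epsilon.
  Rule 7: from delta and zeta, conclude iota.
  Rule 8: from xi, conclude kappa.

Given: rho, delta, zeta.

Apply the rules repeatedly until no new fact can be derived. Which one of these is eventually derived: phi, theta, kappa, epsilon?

kappa

delta and zeta hold, so iota follows (Rule 7).
From zeta, Rule 4 gives sigma.
From sigma, zeta, and iota, Rule 1 gives kappa.
epsilon would need kappa, xi, and iota (Rule 6), but xi is never established. phi would need theta (Rule 2), but theta is never established. theta would need xi (Rule 5), but xi is never established.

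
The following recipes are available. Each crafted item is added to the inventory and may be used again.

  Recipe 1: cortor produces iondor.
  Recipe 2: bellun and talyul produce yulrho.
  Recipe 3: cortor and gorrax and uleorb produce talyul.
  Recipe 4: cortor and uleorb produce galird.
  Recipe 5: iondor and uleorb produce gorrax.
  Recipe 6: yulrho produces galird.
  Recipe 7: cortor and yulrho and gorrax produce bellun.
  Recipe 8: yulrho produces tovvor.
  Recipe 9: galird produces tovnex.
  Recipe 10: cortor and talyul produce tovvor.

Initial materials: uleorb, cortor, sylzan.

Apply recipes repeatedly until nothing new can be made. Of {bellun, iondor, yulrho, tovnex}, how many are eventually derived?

Using Recipe 1, cortor makes iondor.
Using Recipe 4, cortor and uleorb make galird.
Using Recipe 9, galird makes tovnex.
bellun would need cortor, yulrho, and gorrax (Recipe 7), but yulrho is never obtained.
iondor: reached.
yulrho would need bellun and talyul (Recipe 2), but bellun is never obtained.
tovnex: reached.
Reached: iondor and tovnex — 2 of the 4.

2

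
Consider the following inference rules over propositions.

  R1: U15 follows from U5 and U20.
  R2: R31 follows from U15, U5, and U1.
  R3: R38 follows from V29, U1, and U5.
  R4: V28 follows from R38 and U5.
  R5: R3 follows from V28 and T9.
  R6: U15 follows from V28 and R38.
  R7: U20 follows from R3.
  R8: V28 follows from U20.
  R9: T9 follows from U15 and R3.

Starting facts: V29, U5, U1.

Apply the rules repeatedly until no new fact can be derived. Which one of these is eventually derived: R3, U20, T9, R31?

R31

V29, U1, and U5 hold, so R38 follows (R3).
R38 and U5 hold, so V28 follows (R4).
From V28 and R38, R6 gives U15.
From U15, U5, and U1, R2 gives R31.
T9 would need U15 and R3 (R9), but R3 is never established. U20 would need R3 (R7), but R3 is never established. R3 would need V28 and T9 (R5), but T9 is never established.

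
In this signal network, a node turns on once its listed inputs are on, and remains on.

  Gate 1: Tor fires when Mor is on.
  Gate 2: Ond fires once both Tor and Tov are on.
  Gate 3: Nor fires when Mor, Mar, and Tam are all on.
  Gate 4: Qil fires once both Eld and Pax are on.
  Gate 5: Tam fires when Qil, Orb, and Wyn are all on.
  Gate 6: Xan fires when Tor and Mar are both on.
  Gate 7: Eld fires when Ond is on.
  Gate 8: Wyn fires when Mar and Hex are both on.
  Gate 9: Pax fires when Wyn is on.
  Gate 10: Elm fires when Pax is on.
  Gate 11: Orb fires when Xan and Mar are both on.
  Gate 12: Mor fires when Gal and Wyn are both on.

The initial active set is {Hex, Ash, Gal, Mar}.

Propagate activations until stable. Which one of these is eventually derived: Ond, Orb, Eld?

Orb

Mar and Hex are on, so Wyn fires (Gate 8).
Gate 12: Gal and Wyn on → Mor on.
Gate 1: Mor on → Tor on.
Tor and Mar are on, so Xan fires (Gate 6).
Xan and Mar are on, so Orb fires (Gate 11).
Eld would need Ond (Gate 7), but Ond never turns on. Ond would need Tor and Tov (Gate 2), but Tov never turns on.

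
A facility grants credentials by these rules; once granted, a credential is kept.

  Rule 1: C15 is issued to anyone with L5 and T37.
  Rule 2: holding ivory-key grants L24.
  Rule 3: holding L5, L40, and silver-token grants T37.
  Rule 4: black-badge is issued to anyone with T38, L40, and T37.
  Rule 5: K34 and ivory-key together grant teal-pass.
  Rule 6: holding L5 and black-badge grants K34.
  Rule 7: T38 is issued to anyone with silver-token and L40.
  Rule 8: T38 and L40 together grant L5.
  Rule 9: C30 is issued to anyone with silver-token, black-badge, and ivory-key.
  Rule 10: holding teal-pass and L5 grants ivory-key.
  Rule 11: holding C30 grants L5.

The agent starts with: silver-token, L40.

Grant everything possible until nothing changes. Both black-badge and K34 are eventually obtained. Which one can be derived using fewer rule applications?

black-badge: Holding silver-token and L40 grants T38 (Rule 7). Holding T38 and L40 grants L5 (Rule 8). Holding L5, L40, and silver-token grants T37 (Rule 3). Holding T38, L40, and T37 grants black-badge (Rule 4). [4 rule applications]
K34: Holding silver-token and L40 grants T38 (Rule 7). Holding T38 and L40 grants L5 (Rule 8). Holding L5, L40, and silver-token grants T37 (Rule 3). Holding T38, L40, and T37 grants black-badge (Rule 4). Holding L5 and black-badge grants K34 (Rule 6). [5 rule applications]
black-badge needs fewer.

black-badge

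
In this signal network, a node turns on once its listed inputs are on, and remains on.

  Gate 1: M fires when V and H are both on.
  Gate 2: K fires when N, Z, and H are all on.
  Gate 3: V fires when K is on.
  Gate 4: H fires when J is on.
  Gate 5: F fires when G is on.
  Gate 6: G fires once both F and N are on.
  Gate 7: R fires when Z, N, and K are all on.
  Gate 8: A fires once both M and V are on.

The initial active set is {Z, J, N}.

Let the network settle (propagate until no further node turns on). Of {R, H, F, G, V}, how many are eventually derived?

J is on, so H fires (Gate 4).
Gate 2: N, Z, and H on → K on.
K is on, so V fires (Gate 3).
Z, N, and K are on, so R fires (Gate 7).
R: reached.
H: reached.
F would need G (Gate 5), but G never turns on.
G would need F and N (Gate 6), but F never turns on.
V: reached.
Reached: R, H, and V — 3 of the 5.

3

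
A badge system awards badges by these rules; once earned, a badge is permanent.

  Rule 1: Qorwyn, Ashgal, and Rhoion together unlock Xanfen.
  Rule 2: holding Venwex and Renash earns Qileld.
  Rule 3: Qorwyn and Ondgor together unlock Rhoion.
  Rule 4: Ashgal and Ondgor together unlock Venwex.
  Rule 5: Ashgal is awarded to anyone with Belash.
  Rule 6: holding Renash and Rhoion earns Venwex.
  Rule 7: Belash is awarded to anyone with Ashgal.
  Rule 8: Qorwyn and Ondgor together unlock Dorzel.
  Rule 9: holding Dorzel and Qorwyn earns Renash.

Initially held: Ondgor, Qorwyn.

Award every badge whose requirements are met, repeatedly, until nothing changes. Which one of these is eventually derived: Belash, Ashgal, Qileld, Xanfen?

With Qorwyn and Ondgor, Dorzel is earned (Rule 8).
With Qorwyn and Ondgor, Rhoion is earned (Rule 3).
With Dorzel and Qorwyn, Renash is earned (Rule 9).
With Renash and Rhoion, Venwex is earned (Rule 6).
With Venwex and Renash, Qileld is earned (Rule 2).
Ashgal would need Belash (Rule 5), but Belash is never earned. Belash would need Ashgal (Rule 7), but Ashgal is never earned. Xanfen would need Qorwyn, Ashgal, and Rhoion (Rule 1), but Ashgal is never earned.

Qileld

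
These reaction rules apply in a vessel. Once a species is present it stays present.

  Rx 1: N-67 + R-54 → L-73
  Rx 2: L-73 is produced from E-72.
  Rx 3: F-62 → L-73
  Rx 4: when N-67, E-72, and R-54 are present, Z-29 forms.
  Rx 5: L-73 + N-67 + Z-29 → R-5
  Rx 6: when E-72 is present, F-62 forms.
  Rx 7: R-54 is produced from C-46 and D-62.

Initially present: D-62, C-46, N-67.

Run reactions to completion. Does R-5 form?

No

R-5 would need L-73, N-67, and Z-29 (Rx 5), but Z-29 never forms.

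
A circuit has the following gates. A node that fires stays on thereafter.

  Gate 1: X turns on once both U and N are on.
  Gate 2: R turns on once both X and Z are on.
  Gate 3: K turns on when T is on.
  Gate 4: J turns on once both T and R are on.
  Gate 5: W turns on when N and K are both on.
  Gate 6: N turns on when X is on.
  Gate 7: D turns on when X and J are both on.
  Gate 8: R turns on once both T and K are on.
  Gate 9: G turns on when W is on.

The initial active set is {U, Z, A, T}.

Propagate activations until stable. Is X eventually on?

X would need U and N (Gate 1), but N never turns on.

No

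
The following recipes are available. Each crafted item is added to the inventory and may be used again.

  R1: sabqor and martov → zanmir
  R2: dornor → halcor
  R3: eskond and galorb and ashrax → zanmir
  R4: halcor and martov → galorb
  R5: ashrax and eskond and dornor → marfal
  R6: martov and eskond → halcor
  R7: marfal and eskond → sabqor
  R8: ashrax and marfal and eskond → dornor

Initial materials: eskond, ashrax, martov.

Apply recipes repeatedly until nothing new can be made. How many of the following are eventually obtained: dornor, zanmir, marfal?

1

martov and eskond → halcor (R6).
halcor and martov → galorb (R4).
eskond and galorb and ashrax → zanmir (R3).
dornor would need ashrax, marfal, and eskond (R8), but marfal is never obtained.
zanmir: reached.
marfal would need ashrax, eskond, and dornor (R5), but dornor is never obtained.
Reached: zanmir — 1 of the 3.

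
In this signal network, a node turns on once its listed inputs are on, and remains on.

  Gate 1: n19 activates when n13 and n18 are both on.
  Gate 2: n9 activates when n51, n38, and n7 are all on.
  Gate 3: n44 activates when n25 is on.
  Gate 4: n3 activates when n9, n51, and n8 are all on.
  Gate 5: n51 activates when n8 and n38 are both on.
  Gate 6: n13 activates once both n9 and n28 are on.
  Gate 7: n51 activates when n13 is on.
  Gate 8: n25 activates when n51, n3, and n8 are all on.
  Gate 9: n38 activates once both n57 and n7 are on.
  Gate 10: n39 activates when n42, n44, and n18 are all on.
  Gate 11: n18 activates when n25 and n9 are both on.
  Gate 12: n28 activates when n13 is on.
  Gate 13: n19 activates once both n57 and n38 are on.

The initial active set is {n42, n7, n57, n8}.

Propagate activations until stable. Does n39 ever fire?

n57 and n7 are on, so n38 activates (Gate 9).
n8 and n38 are on, so n51 activates (Gate 5).
Gate 2: n51, n38, and n7 on → n9 on.
n9, n51, and n8 are on, so n3 activates (Gate 4).
Gate 8: n51, n3, and n8 on → n25 on.
Gate 11: n25 and n9 on → n18 on.
Gate 3: n25 on → n44 on.
n42, n44, and n18 are on, so n39 activates (Gate 10).

Yes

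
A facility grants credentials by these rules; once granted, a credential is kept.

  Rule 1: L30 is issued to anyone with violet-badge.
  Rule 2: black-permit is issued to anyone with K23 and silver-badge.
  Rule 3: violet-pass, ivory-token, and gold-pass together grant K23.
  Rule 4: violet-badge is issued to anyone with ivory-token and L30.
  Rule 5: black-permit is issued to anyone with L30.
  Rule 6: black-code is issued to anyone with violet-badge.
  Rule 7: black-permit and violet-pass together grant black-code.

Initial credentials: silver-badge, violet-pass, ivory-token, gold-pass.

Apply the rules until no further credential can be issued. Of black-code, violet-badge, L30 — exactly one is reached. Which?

black-code

Holding violet-pass, ivory-token, and gold-pass grants K23 (Rule 3).
Holding K23 and silver-badge grants black-permit (Rule 2).
Holding black-permit and violet-pass grants black-code (Rule 7).
violet-badge would need ivory-token and L30 (Rule 4), but L30 is never granted. L30 would need violet-badge (Rule 1), but violet-badge is never granted.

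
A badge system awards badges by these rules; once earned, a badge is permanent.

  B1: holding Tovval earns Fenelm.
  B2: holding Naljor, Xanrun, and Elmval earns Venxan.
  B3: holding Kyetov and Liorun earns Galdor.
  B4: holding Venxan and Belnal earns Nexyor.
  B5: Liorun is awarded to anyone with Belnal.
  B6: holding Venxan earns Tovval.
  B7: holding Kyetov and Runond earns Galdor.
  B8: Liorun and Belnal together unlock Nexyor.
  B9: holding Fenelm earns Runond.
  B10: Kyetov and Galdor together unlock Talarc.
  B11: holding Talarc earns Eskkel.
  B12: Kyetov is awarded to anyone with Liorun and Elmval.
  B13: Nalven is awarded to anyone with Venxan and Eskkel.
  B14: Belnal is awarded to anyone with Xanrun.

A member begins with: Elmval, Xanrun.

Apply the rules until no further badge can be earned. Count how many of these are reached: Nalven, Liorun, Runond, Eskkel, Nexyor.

3

With Xanrun, Belnal is earned (B14).
With Belnal, Liorun is earned (B5).
With Liorun and Elmval, Kyetov is earned (B12).
With Liorun and Belnal, Nexyor is earned (B8).
With Kyetov and Liorun, Galdor is earned (B3).
With Kyetov and Galdor, Talarc is earned (B10).
With Talarc, Eskkel is earned (B11).
Nalven would need Venxan and Eskkel (B13), but Venxan is never earned.
Liorun: reached.
Runond would need Fenelm (B9), but Fenelm is never earned.
Eskkel: reached.
Nexyor: reached.
Reached: Liorun, Eskkel, and Nexyor — 3 of the 5.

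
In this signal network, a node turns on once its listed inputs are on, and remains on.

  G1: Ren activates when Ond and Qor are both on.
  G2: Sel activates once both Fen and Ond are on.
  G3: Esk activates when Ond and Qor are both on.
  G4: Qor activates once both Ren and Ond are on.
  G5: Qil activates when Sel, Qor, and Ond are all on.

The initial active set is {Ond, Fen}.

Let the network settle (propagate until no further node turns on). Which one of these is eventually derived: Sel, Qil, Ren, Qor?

G2: Fen and Ond on → Sel on.
Qil would need Sel, Qor, and Ond (G5), but Qor never turns on. Qor would need Ren and Ond (G4), but Ren never turns on. Ren would need Ond and Qor (G1), but Qor never turns on.

Sel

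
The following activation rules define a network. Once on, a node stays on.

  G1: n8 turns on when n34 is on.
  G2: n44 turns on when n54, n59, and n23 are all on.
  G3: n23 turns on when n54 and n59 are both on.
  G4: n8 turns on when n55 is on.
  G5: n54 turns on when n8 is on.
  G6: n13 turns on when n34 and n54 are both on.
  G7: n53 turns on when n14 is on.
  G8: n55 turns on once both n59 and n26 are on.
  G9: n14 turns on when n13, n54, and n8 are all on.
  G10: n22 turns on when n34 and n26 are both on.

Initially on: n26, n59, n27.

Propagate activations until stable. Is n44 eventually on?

n59 and n26 are on, so n55 turns on (G8).
G4: n55 on → n8 on.
n8 is on, so n54 turns on (G5).
G3: n54 and n59 on → n23 on.
n54, n59, and n23 are on, so n44 turns on (G2).

Yes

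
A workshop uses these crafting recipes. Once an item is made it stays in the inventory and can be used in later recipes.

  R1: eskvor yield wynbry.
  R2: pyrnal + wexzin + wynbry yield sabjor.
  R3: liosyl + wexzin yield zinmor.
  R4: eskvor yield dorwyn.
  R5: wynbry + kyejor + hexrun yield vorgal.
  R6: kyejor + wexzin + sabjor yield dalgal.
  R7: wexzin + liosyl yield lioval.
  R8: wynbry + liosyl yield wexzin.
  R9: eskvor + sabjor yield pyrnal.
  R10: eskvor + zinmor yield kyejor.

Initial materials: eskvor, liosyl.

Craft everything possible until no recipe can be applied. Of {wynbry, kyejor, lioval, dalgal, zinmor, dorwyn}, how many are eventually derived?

eskvor → wynbry (R1).
eskvor → dorwyn (R4).
wynbry + liosyl → wexzin (R8).
Using R3, liosyl and wexzin make zinmor.
Using R7, wexzin and liosyl make lioval.
Using R10, eskvor and zinmor make kyejor.
wynbry: reached.
kyejor: reached.
lioval: reached.
dalgal would need kyejor, wexzin, and sabjor (R6), but sabjor is never obtained.
zinmor: reached.
dorwyn: reached.
Reached: wynbry, kyejor, lioval, zinmor, and dorwyn — 5 of the 6.

5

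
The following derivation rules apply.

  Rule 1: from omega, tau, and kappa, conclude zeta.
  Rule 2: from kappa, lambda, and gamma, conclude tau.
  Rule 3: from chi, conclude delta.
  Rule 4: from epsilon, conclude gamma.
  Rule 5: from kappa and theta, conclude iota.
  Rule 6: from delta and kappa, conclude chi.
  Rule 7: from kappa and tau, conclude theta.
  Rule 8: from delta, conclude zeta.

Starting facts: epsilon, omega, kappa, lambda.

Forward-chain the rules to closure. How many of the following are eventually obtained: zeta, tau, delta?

From epsilon, Rule 4 gives gamma.
kappa, lambda, and gamma hold, so tau follows (Rule 2).
From omega, tau, and kappa, Rule 1 gives zeta.
zeta: reached.
tau: reached.
delta would need chi (Rule 3), but chi is never established.
Reached: zeta and tau — 2 of the 3.

2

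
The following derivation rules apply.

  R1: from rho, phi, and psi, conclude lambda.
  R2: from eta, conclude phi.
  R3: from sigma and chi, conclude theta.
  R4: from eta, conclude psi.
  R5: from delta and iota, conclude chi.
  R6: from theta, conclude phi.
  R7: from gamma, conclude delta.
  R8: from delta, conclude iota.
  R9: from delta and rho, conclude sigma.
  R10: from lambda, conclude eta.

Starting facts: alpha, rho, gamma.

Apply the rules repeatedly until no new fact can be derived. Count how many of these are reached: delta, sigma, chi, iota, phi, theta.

From gamma, R7 gives delta.
delta holds, so iota follows (R8).
delta and rho hold, so sigma follows (R9).
From delta and iota, R5 gives chi.
From sigma and chi, R3 gives theta.
From theta, R6 gives phi.
delta: reached.
sigma: reached.
chi: reached.
iota: reached.
phi: reached.
theta: reached.
All 6 are reached.

6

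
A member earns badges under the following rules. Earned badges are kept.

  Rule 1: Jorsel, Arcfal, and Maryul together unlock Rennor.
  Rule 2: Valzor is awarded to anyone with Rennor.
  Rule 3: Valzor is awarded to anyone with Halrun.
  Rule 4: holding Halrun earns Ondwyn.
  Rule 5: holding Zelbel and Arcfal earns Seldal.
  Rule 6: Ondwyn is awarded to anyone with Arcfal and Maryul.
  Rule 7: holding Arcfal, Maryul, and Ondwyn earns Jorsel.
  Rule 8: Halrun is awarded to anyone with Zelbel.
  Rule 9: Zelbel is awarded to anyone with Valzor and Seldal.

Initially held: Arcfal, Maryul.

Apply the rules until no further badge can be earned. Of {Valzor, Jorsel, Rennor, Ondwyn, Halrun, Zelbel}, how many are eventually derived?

4

With Arcfal and Maryul, Ondwyn is earned (Rule 6).
With Arcfal, Maryul, and Ondwyn, Jorsel is earned (Rule 7).
With Jorsel, Arcfal, and Maryul, Rennor is earned (Rule 1).
With Rennor, Valzor is earned (Rule 2).
Valzor: reached.
Jorsel: reached.
Rennor: reached.
Ondwyn: reached.
Halrun would need Zelbel (Rule 8), but Zelbel is never earned.
Zelbel would need Valzor and Seldal (Rule 9), but Seldal is never earned.
Reached: Valzor, Jorsel, Rennor, and Ondwyn — 4 of the 6.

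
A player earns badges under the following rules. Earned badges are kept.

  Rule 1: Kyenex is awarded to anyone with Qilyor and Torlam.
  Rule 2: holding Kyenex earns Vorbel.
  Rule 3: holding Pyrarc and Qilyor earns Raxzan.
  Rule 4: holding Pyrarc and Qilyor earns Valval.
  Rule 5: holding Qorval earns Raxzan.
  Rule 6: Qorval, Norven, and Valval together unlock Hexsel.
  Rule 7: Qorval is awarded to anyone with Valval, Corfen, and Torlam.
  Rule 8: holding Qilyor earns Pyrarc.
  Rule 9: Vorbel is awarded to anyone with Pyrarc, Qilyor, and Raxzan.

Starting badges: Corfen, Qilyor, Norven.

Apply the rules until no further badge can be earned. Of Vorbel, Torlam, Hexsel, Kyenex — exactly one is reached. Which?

With Qilyor, Pyrarc is earned (Rule 8).
With Pyrarc and Qilyor, Raxzan is earned (Rule 3).
With Pyrarc, Qilyor, and Raxzan, Vorbel is earned (Rule 9).
No rule produces Torlam, and it is not given. Kyenex would need Qilyor and Torlam (Rule 1), but Torlam is never earned. Hexsel would need Qorval, Norven, and Valval (Rule 6), but Qorval is never earned.

Vorbel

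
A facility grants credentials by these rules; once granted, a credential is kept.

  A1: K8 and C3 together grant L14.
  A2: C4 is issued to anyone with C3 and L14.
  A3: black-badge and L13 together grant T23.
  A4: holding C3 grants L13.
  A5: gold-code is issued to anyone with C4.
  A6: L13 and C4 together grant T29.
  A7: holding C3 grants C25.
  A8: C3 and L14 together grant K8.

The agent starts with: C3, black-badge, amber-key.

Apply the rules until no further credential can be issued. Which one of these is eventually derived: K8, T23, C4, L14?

Holding C3 grants L13 (A4).
Holding black-badge and L13 grants T23 (A3).
L14 would need K8 and C3 (A1), but K8 is never granted. C4 would need C3 and L14 (A2), but L14 is never granted. K8 would need C3 and L14 (A8), but L14 is never granted.

T23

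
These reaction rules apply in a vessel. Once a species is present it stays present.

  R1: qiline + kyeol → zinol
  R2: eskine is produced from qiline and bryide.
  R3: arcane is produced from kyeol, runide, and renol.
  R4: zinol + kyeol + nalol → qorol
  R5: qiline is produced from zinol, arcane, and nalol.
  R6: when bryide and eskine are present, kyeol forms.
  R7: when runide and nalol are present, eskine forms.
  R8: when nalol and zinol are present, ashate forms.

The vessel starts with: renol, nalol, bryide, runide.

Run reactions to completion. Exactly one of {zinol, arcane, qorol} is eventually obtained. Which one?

runide and nalol present → eskine forms (R7).
bryide and eskine present → kyeol forms (R6).
kyeol, runide, and renol present → arcane forms (R3).
zinol would need qiline and kyeol (R1), but qiline never forms. qorol would need zinol, kyeol, and nalol (R4), but zinol never forms.

arcane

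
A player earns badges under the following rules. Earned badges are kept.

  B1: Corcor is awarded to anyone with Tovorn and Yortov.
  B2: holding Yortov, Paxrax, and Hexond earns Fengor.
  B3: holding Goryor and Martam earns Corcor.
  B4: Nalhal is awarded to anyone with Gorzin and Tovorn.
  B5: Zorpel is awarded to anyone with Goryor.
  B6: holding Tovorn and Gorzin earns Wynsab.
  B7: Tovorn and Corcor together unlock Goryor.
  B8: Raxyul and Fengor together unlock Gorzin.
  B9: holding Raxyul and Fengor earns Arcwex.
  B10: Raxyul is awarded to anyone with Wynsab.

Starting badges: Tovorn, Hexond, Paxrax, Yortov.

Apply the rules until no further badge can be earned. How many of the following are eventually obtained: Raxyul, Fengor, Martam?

With Yortov, Paxrax, and Hexond, Fengor is earned (B2).
Raxyul would need Wynsab (B10), but Wynsab is never earned.
Fengor: reached.
No rule produces Martam, and it is not given.
Reached: Fengor — 1 of the 3.

1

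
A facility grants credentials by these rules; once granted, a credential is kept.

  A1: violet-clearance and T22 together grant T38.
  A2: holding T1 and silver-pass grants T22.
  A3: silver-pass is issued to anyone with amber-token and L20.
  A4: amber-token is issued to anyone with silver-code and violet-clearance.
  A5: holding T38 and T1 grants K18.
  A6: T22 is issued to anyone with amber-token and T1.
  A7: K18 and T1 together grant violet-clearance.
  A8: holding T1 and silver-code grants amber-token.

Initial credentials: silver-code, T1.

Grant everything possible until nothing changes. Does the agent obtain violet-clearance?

violet-clearance would need K18 and T1 (A7), but K18 is never granted.

No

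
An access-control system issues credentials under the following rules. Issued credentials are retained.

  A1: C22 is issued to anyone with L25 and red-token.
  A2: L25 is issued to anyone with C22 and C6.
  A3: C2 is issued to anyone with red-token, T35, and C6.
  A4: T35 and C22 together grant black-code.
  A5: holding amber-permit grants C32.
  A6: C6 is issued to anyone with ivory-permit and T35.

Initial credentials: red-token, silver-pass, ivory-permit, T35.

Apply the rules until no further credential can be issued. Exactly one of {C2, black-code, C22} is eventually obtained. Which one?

C2

Holding ivory-permit and T35 grants C6 (A6).
Holding red-token, T35, and C6 grants C2 (A3).
black-code would need T35 and C22 (A4), but C22 is never granted. C22 would need L25 and red-token (A1), but L25 is never granted.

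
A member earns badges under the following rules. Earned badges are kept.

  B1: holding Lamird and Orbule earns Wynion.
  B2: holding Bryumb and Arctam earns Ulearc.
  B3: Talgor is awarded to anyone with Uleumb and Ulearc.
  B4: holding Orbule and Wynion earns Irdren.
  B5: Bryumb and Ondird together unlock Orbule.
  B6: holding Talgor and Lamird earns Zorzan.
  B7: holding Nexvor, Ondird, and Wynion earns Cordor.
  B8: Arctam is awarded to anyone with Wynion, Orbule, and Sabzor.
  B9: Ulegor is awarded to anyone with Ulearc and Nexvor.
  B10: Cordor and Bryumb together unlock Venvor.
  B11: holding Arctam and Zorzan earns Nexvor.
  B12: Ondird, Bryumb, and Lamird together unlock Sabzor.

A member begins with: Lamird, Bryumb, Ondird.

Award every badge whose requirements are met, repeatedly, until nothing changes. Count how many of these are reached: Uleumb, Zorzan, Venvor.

0

No rule produces Uleumb, and it is not given.
Zorzan would need Talgor and Lamird (B6), but Talgor is never earned.
Venvor would need Cordor and Bryumb (B10), but Cordor is never earned.
None of the 3 are reached.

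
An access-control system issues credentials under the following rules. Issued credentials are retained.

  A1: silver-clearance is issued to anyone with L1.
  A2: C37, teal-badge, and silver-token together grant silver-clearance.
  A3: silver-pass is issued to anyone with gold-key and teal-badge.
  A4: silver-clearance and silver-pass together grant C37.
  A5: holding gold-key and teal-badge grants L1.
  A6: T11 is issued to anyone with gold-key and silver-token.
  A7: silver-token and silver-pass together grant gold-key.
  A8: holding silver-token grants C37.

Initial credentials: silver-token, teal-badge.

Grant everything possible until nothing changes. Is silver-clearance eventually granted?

Yes

Holding silver-token grants C37 (A8).
Holding C37, teal-badge, and silver-token grants silver-clearance (A2).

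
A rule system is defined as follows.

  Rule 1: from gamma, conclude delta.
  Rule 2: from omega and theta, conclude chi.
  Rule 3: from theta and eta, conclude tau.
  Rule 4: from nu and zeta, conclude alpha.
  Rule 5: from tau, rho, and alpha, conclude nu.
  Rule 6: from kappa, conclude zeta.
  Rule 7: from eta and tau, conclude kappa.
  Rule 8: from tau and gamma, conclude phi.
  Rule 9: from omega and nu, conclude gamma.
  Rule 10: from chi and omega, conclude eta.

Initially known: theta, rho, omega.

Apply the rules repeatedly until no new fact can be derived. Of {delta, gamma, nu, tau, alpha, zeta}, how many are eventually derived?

From omega and theta, Rule 2 gives chi.
From chi and omega, Rule 10 gives eta.
theta and eta hold, so tau follows (Rule 3).
eta and tau hold, so kappa follows (Rule 7).
kappa holds, so zeta follows (Rule 6).
delta would need gamma (Rule 1), but gamma is never established.
gamma would need omega and nu (Rule 9), but nu is never established.
nu would need tau, rho, and alpha (Rule 5), but alpha is never established.
tau: reached.
alpha would need nu and zeta (Rule 4), but nu is never established.
zeta: reached.
Reached: tau and zeta — 2 of the 6.

2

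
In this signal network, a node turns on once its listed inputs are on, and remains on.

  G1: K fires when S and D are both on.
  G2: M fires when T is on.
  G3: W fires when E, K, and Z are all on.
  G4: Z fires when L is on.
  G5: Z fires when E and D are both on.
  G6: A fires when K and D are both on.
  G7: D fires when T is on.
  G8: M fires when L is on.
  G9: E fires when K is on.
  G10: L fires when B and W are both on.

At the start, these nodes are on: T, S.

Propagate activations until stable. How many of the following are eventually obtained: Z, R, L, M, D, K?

G2: T on → M on.
T is on, so D fires (G7).
G1: S and D on → K on.
K is on, so E fires (G9).
E and D are on, so Z fires (G5).
Z: reached.
No rule produces R, and it is not given.
L would need B and W (G10), but B never turns on.
M: reached.
D: reached.
K: reached.
Reached: Z, M, D, and K — 4 of the 6.

4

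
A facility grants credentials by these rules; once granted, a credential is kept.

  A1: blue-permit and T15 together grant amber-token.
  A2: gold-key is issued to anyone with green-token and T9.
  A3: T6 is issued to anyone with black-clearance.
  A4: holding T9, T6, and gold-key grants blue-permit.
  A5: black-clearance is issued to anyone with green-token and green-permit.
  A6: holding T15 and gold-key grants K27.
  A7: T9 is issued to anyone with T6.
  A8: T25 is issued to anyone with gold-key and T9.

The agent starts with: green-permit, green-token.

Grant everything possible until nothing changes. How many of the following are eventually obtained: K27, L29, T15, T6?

Holding green-token and green-permit grants black-clearance (A5).
Holding black-clearance grants T6 (A3).
K27 would need T15 and gold-key (A6), but T15 is never granted.
No rule produces L29, and it is not given.
No rule produces T15, and it is not given.
T6: reached.
Reached: T6 — 1 of the 4.

1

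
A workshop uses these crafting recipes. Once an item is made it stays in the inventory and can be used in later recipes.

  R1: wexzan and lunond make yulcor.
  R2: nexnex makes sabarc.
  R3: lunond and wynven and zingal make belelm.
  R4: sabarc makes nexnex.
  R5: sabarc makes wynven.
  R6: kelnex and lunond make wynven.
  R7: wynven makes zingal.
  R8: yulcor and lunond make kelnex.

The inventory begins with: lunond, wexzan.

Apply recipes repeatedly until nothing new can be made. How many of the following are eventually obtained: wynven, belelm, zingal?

Using R1, wexzan and lunond make yulcor.
Using R8, yulcor and lunond make kelnex.
kelnex and lunond → wynven (R6).
Using R7, wynven makes zingal.
lunond and wynven and zingal → belelm (R3).
wynven: reached.
belelm: reached.
zingal: reached.
All 3 are reached.

3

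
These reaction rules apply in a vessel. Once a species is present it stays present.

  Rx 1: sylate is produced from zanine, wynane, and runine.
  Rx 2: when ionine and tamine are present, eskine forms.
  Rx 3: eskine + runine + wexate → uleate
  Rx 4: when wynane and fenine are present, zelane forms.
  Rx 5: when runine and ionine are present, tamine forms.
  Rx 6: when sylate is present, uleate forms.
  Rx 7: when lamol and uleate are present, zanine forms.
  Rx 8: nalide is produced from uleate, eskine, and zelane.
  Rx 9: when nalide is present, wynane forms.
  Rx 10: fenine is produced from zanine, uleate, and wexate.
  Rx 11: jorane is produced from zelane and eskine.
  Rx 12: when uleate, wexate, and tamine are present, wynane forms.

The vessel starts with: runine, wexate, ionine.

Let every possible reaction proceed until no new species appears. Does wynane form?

Yes

runine and ionine present → tamine forms (Rx 5).
ionine and tamine present → eskine forms (Rx 2).
eskine, runine, and wexate present → uleate forms (Rx 3).
uleate, wexate, and tamine present → wynane forms (Rx 12).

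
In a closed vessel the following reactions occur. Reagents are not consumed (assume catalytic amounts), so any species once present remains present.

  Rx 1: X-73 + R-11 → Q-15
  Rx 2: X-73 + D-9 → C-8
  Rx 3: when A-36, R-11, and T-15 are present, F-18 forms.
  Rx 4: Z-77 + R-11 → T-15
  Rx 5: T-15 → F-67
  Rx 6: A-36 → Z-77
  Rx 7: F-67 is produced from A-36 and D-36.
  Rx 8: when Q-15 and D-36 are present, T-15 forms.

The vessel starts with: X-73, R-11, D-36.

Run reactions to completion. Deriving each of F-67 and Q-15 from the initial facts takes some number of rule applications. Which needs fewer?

Q-15

Q-15: X-73 and R-11 present → Q-15 forms (Rx 1). [1 rule application]
F-67: X-73 and R-11 present → Q-15 forms (Rx 1). Q-15 and D-36 present → T-15 forms (Rx 8). T-15 present → F-67 forms (Rx 5). [3 rule applications]
Q-15 needs fewer.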